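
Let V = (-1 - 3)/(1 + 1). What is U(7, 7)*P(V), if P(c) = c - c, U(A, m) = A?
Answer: 0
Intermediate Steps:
V = -2 (V = -4/2 = -4*½ = -2)
P(c) = 0
U(7, 7)*P(V) = 7*0 = 0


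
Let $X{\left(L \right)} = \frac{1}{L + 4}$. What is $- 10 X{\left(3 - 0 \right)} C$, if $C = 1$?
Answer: $- \frac{10}{7} \approx -1.4286$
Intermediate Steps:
$X{\left(L \right)} = \frac{1}{4 + L}$
$- 10 X{\left(3 - 0 \right)} C = - \frac{10}{4 + \left(3 - 0\right)} 1 = - \frac{10}{4 + \left(3 + 0\right)} 1 = - \frac{10}{4 + 3} \cdot 1 = - \frac{10}{7} \cdot 1 = \left(-10\right) \frac{1}{7} \cdot 1 = \left(- \frac{10}{7}\right) 1 = - \frac{10}{7}$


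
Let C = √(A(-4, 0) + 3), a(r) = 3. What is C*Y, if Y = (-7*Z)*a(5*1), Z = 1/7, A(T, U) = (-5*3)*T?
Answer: -9*√7 ≈ -23.812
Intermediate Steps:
A(T, U) = -15*T
Z = ⅐ (Z = 1*(⅐) = ⅐ ≈ 0.14286)
C = 3*√7 (C = √(-15*(-4) + 3) = √(60 + 3) = √63 = 3*√7 ≈ 7.9373)
Y = -3 (Y = -7*⅐*3 = -1*3 = -3)
C*Y = (3*√7)*(-3) = -9*√7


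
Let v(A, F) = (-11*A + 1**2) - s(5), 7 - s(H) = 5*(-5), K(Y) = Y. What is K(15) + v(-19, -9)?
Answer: 193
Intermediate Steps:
s(H) = 32 (s(H) = 7 - 5*(-5) = 7 - 1*(-25) = 7 + 25 = 32)
v(A, F) = -31 - 11*A (v(A, F) = (-11*A + 1**2) - 1*32 = (-11*A + 1) - 32 = (1 - 11*A) - 32 = -31 - 11*A)
K(15) + v(-19, -9) = 15 + (-31 - 11*(-19)) = 15 + (-31 + 209) = 15 + 178 = 193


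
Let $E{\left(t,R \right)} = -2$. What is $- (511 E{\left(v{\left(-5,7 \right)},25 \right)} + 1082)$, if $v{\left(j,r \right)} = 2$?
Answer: $-60$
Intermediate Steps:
$- (511 E{\left(v{\left(-5,7 \right)},25 \right)} + 1082) = - (511 \left(-2\right) + 1082) = - (-1022 + 1082) = \left(-1\right) 60 = -60$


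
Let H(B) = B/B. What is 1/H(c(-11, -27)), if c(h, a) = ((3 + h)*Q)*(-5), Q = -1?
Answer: 1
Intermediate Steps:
c(h, a) = 15 + 5*h (c(h, a) = ((3 + h)*(-1))*(-5) = (-3 - h)*(-5) = 15 + 5*h)
H(B) = 1
1/H(c(-11, -27)) = 1/1 = 1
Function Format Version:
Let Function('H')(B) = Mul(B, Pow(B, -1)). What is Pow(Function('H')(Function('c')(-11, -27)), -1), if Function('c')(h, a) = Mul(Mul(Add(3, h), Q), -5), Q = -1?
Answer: 1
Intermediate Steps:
Function('c')(h, a) = Add(15, Mul(5, h)) (Function('c')(h, a) = Mul(Mul(Add(3, h), -1), -5) = Mul(Add(-3, Mul(-1, h)), -5) = Add(15, Mul(5, h)))
Function('H')(B) = 1
Pow(Function('H')(Function('c')(-11, -27)), -1) = Pow(1, -1) = 1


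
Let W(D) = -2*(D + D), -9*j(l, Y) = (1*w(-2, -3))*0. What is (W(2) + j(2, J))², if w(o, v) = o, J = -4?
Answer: 64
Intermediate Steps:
j(l, Y) = 0 (j(l, Y) = -1*(-2)*0/9 = -(-2)*0/9 = -⅑*0 = 0)
W(D) = -4*D (W(D) = -2*2*D = -4*D)
(W(2) + j(2, J))² = (-4*2 + 0)² = (-8 + 0)² = (-8)² = 64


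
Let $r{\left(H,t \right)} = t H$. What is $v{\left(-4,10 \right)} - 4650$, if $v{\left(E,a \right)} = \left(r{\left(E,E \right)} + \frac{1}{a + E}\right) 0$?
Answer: $-4650$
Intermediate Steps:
$r{\left(H,t \right)} = H t$
$v{\left(E,a \right)} = 0$ ($v{\left(E,a \right)} = \left(E E + \frac{1}{a + E}\right) 0 = \left(E^{2} + \frac{1}{E + a}\right) 0 = 0$)
$v{\left(-4,10 \right)} - 4650 = 0 - 4650 = -4650$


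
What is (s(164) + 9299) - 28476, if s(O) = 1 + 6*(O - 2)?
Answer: -18204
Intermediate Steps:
s(O) = -11 + 6*O (s(O) = 1 + 6*(-2 + O) = 1 + (-12 + 6*O) = -11 + 6*O)
(s(164) + 9299) - 28476 = ((-11 + 6*164) + 9299) - 28476 = ((-11 + 984) + 9299) - 28476 = (973 + 9299) - 28476 = 10272 - 28476 = -18204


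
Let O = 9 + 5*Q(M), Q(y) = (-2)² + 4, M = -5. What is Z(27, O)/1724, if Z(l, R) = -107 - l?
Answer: -67/862 ≈ -0.077726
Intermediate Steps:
Q(y) = 8 (Q(y) = 4 + 4 = 8)
O = 49 (O = 9 + 5*8 = 9 + 40 = 49)
Z(27, O)/1724 = (-107 - 1*27)/1724 = (-107 - 27)*(1/1724) = -134*1/1724 = -67/862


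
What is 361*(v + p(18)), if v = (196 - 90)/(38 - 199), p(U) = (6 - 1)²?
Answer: 1414759/161 ≈ 8787.3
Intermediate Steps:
p(U) = 25 (p(U) = 5² = 25)
v = -106/161 (v = 106/(-161) = 106*(-1/161) = -106/161 ≈ -0.65839)
361*(v + p(18)) = 361*(-106/161 + 25) = 361*(3919/161) = 1414759/161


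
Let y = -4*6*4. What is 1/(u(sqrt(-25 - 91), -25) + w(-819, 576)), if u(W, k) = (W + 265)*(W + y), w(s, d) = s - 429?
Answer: -6701/180441873 - 169*I*sqrt(29)/360883746 ≈ -3.7137e-5 - 2.5218e-6*I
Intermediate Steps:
y = -96 (y = -24*4 = -96)
w(s, d) = -429 + s
u(W, k) = (-96 + W)*(265 + W) (u(W, k) = (W + 265)*(W - 96) = (265 + W)*(-96 + W) = (-96 + W)*(265 + W))
1/(u(sqrt(-25 - 91), -25) + w(-819, 576)) = 1/((-25440 + (sqrt(-25 - 91))**2 + 169*sqrt(-25 - 91)) + (-429 - 819)) = 1/((-25440 + (sqrt(-116))**2 + 169*sqrt(-116)) - 1248) = 1/((-25440 + (2*I*sqrt(29))**2 + 169*(2*I*sqrt(29))) - 1248) = 1/((-25440 - 116 + 338*I*sqrt(29)) - 1248) = 1/((-25556 + 338*I*sqrt(29)) - 1248) = 1/(-26804 + 338*I*sqrt(29))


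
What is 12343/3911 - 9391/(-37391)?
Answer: 498245314/146236201 ≈ 3.4071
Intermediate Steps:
12343/3911 - 9391/(-37391) = 12343*(1/3911) - 9391*(-1/37391) = 12343/3911 + 9391/37391 = 498245314/146236201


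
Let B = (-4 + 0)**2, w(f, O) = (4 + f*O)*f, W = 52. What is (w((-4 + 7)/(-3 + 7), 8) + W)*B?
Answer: 952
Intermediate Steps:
w(f, O) = f*(4 + O*f) (w(f, O) = (4 + O*f)*f = f*(4 + O*f))
B = 16 (B = (-4)**2 = 16)
(w((-4 + 7)/(-3 + 7), 8) + W)*B = (((-4 + 7)/(-3 + 7))*(4 + 8*((-4 + 7)/(-3 + 7))) + 52)*16 = ((3/4)*(4 + 8*(3/4)) + 52)*16 = ((3*(1/4))*(4 + 8*(3*(1/4))) + 52)*16 = (3*(4 + 8*(3/4))/4 + 52)*16 = (3*(4 + 6)/4 + 52)*16 = ((3/4)*10 + 52)*16 = (15/2 + 52)*16 = (119/2)*16 = 952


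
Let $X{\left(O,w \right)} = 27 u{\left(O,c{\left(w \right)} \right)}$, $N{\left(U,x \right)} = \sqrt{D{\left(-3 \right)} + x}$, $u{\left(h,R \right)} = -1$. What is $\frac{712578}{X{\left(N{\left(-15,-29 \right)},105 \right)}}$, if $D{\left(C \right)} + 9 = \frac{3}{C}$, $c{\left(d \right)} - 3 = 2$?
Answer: $- \frac{237526}{9} \approx -26392.0$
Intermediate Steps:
$c{\left(d \right)} = 5$ ($c{\left(d \right)} = 3 + 2 = 5$)
$D{\left(C \right)} = -9 + \frac{3}{C}$
$N{\left(U,x \right)} = \sqrt{-10 + x}$ ($N{\left(U,x \right)} = \sqrt{\left(-9 + \frac{3}{-3}\right) + x} = \sqrt{\left(-9 + 3 \left(- \frac{1}{3}\right)\right) + x} = \sqrt{\left(-9 - 1\right) + x} = \sqrt{-10 + x}$)
$X{\left(O,w \right)} = -27$ ($X{\left(O,w \right)} = 27 \left(-1\right) = -27$)
$\frac{712578}{X{\left(N{\left(-15,-29 \right)},105 \right)}} = \frac{712578}{-27} = 712578 \left(- \frac{1}{27}\right) = - \frac{237526}{9}$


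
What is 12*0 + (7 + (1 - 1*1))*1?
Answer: 7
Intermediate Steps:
12*0 + (7 + (1 - 1*1))*1 = 0 + (7 + (1 - 1))*1 = 0 + (7 + 0)*1 = 0 + 7*1 = 0 + 7 = 7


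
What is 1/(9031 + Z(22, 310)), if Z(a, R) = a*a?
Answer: 1/9515 ≈ 0.00010510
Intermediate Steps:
Z(a, R) = a²
1/(9031 + Z(22, 310)) = 1/(9031 + 22²) = 1/(9031 + 484) = 1/9515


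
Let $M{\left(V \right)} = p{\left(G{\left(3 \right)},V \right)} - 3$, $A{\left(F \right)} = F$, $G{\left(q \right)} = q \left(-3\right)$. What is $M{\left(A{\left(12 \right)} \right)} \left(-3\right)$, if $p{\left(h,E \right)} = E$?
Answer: $-27$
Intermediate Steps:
$G{\left(q \right)} = - 3 q$
$M{\left(V \right)} = -3 + V$ ($M{\left(V \right)} = V - 3 = -3 + V$)
$M{\left(A{\left(12 \right)} \right)} \left(-3\right) = \left(-3 + 12\right) \left(-3\right) = 9 \left(-3\right) = -27$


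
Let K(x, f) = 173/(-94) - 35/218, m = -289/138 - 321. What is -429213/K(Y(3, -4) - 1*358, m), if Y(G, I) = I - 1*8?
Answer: 732952733/3417 ≈ 2.1450e+5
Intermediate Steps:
Y(G, I) = -8 + I (Y(G, I) = I - 8 = -8 + I)
m = -44587/138 (m = -289*1/138 - 321 = -289/138 - 321 = -44587/138 ≈ -323.09)
K(x, f) = -10251/5123 (K(x, f) = 173*(-1/94) - 35*1/218 = -173/94 - 35/218 = -10251/5123)
-429213/K(Y(3, -4) - 1*358, m) = -429213/(-10251/5123) = -429213*(-5123/10251) = 732952733/3417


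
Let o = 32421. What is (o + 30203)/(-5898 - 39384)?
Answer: -31312/22641 ≈ -1.3830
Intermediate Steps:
(o + 30203)/(-5898 - 39384) = (32421 + 30203)/(-5898 - 39384) = 62624/(-45282) = 62624*(-1/45282) = -31312/22641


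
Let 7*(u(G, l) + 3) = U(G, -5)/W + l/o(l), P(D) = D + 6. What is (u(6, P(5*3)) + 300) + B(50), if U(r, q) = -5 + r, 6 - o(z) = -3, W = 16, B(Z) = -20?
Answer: 93187/336 ≈ 277.34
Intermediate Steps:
P(D) = 6 + D
o(z) = 9 (o(z) = 6 - 1*(-3) = 6 + 3 = 9)
u(G, l) = -341/112 + l/63 + G/112 (u(G, l) = -3 + ((-5 + G)/16 + l/9)/7 = -3 + ((-5 + G)*(1/16) + l*(1/9))/7 = -3 + ((-5/16 + G/16) + l/9)/7 = -3 + (-5/16 + l/9 + G/16)/7 = -3 + (-5/112 + l/63 + G/112) = -341/112 + l/63 + G/112)
(u(6, P(5*3)) + 300) + B(50) = ((-341/112 + (6 + 5*3)/63 + (1/112)*6) + 300) - 20 = ((-341/112 + (6 + 15)/63 + 3/56) + 300) - 20 = ((-341/112 + (1/63)*21 + 3/56) + 300) - 20 = ((-341/112 + 1/3 + 3/56) + 300) - 20 = (-893/336 + 300) - 20 = 99907/336 - 20 = 93187/336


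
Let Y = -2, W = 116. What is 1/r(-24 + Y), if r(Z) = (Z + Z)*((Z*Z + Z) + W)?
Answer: -1/39832 ≈ -2.5105e-5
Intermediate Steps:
r(Z) = 2*Z*(116 + Z + Z**2) (r(Z) = (Z + Z)*((Z*Z + Z) + 116) = (2*Z)*((Z**2 + Z) + 116) = (2*Z)*((Z + Z**2) + 116) = (2*Z)*(116 + Z + Z**2) = 2*Z*(116 + Z + Z**2))
1/r(-24 + Y) = 1/(2*(-24 - 2)*(116 + (-24 - 2) + (-24 - 2)**2)) = 1/(2*(-26)*(116 - 26 + (-26)**2)) = 1/(2*(-26)*(116 - 26 + 676)) = 1/(2*(-26)*766) = 1/(-39832) = -1/39832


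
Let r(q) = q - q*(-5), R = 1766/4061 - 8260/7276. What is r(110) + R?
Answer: 4870219329/7386959 ≈ 659.30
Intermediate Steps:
R = -5173611/7386959 (R = 1766*(1/4061) - 8260*1/7276 = 1766/4061 - 2065/1819 = -5173611/7386959 ≈ -0.70037)
r(q) = 6*q (r(q) = q - (-5)*q = q + 5*q = 6*q)
r(110) + R = 6*110 - 5173611/7386959 = 660 - 5173611/7386959 = 4870219329/7386959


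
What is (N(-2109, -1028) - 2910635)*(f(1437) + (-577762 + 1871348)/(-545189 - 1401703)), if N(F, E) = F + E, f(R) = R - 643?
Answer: -1125108376563266/486723 ≈ -2.3116e+9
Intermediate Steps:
f(R) = -643 + R
N(F, E) = E + F
(N(-2109, -1028) - 2910635)*(f(1437) + (-577762 + 1871348)/(-545189 - 1401703)) = ((-1028 - 2109) - 2910635)*((-643 + 1437) + (-577762 + 1871348)/(-545189 - 1401703)) = (-3137 - 2910635)*(794 + 1293586/(-1946892)) = -2913772*(794 + 1293586*(-1/1946892)) = -2913772*(794 - 646793/973446) = -2913772*772269331/973446 = -1125108376563266/486723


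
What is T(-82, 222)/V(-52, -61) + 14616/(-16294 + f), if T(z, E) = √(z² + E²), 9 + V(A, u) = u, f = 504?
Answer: -7308/7895 - √14002/35 ≈ -4.3065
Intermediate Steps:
V(A, u) = -9 + u
T(z, E) = √(E² + z²)
T(-82, 222)/V(-52, -61) + 14616/(-16294 + f) = √(222² + (-82)²)/(-9 - 61) + 14616/(-16294 + 504) = √(49284 + 6724)/(-70) + 14616/(-15790) = √56008*(-1/70) + 14616*(-1/15790) = (2*√14002)*(-1/70) - 7308/7895 = -√14002/35 - 7308/7895 = -7308/7895 - √14002/35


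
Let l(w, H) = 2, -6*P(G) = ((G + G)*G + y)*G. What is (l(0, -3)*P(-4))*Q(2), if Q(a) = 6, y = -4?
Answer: 224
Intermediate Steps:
P(G) = -G*(-4 + 2*G²)/6 (P(G) = -((G + G)*G - 4)*G/6 = -((2*G)*G - 4)*G/6 = -(2*G² - 4)*G/6 = -(-4 + 2*G²)*G/6 = -G*(-4 + 2*G²)/6)
(l(0, -3)*P(-4))*Q(2) = (2*((⅓)*(-4)*(2 - 1*(-4)²)))*6 = (2*((⅓)*(-4)*(2 - 1*16)))*6 = (2*((⅓)*(-4)*(2 - 16)))*6 = (2*((⅓)*(-4)*(-14)))*6 = (2*(56/3))*6 = (112/3)*6 = 224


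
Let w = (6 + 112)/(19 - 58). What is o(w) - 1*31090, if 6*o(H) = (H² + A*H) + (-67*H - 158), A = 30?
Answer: -141891730/4563 ≈ -31096.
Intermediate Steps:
w = -118/39 (w = 118/(-39) = 118*(-1/39) = -118/39 ≈ -3.0256)
o(H) = -79/3 - 37*H/6 + H²/6 (o(H) = ((H² + 30*H) + (-67*H - 158))/6 = ((H² + 30*H) + (-158 - 67*H))/6 = (-158 + H² - 37*H)/6 = -79/3 - 37*H/6 + H²/6)
o(w) - 1*31090 = (-79/3 - 37/6*(-118/39) + (-118/39)²/6) - 1*31090 = (-79/3 + 2183/117 + (⅙)*(13924/1521)) - 31090 = (-79/3 + 2183/117 + 6962/4563) - 31090 = -28060/4563 - 31090 = -141891730/4563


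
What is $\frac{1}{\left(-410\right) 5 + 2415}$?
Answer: $\frac{1}{365} \approx 0.0027397$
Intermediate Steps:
$\frac{1}{\left(-410\right) 5 + 2415} = \frac{1}{-2050 + 2415} = \frac{1}{365}$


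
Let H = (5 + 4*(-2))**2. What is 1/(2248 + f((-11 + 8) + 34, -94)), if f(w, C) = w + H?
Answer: 1/2288 ≈ 0.00043706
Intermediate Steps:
H = 9 (H = (5 - 8)**2 = (-3)**2 = 9)
f(w, C) = 9 + w (f(w, C) = w + 9 = 9 + w)
1/(2248 + f((-11 + 8) + 34, -94)) = 1/(2248 + (9 + ((-11 + 8) + 34))) = 1/(2248 + (9 + (-3 + 34))) = 1/(2248 + (9 + 31)) = 1/(2248 + 40) = 1/2288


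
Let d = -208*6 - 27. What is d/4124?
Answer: -1275/4124 ≈ -0.30917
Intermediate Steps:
d = -1275 (d = -26*48 - 27 = -1248 - 27 = -1275)
d/4124 = -1275/4124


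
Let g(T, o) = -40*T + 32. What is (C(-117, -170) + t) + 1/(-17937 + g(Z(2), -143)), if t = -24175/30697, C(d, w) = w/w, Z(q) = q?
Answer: 117267473/552085545 ≈ 0.21241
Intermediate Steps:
C(d, w) = 1
g(T, o) = 32 - 40*T
t = -24175/30697 (t = -24175*1/30697 = -24175/30697 ≈ -0.78754)
(C(-117, -170) + t) + 1/(-17937 + g(Z(2), -143)) = (1 - 24175/30697) + 1/(-17937 + (32 - 40*2)) = 6522/30697 + 1/(-17937 + (32 - 80)) = 6522/30697 + 1/(-17937 - 48) = 6522/30697 + 1/(-17985) = 6522/30697 - 1/17985 = 117267473/552085545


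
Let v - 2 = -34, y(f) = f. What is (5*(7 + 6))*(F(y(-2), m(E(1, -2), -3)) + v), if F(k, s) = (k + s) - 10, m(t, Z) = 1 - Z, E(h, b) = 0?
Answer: -2600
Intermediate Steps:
F(k, s) = -10 + k + s
v = -32 (v = 2 - 34 = -32)
(5*(7 + 6))*(F(y(-2), m(E(1, -2), -3)) + v) = (5*(7 + 6))*((-10 - 2 + (1 - 1*(-3))) - 32) = (5*13)*((-10 - 2 + (1 + 3)) - 32) = 65*((-10 - 2 + 4) - 32) = 65*(-8 - 32) = 65*(-40) = -2600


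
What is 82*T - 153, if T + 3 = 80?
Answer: 6161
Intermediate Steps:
T = 77 (T = -3 + 80 = 77)
82*T - 153 = 82*77 - 153 = 6314 - 153 = 6161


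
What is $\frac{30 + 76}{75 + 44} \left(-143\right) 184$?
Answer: $- \frac{2789072}{119} \approx -23438.0$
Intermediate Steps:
$\frac{30 + 76}{75 + 44} \left(-143\right) 184 = \frac{106}{119} \left(-143\right) 184 = \left(- \frac{15158}{119}\right) 184 = - \frac{2789072}{119}$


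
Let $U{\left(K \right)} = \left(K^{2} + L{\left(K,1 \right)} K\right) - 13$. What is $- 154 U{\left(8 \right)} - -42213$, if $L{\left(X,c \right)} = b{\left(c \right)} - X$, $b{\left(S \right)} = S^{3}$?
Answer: $42983$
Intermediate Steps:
$L{\left(X,c \right)} = c^{3} - X$
$U{\left(K \right)} = -13 + K^{2} + K \left(1 - K\right)$ ($U{\left(K \right)} = \left(K^{2} + \left(1^{3} - K\right) K\right) - 13 = \left(K^{2} + \left(1 - K\right) K\right) - 13 = \left(K^{2} + K \left(1 - K\right)\right) - 13 = -13 + K^{2} + K \left(1 - K\right)$)
$- 154 U{\left(8 \right)} - -42213 = - 154 \left(-13 + 8\right) - -42213 = \left(-154\right) \left(-5\right) + 42213 = 770 + 42213 = 42983$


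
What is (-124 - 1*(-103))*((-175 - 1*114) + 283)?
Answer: 126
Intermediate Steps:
(-124 - 1*(-103))*((-175 - 1*114) + 283) = (-124 + 103)*((-175 - 114) + 283) = -21*(-289 + 283) = -21*(-6) = 126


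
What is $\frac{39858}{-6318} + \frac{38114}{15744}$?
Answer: $- \frac{826325}{212544} \approx -3.8878$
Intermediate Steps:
$\frac{39858}{-6318} + \frac{38114}{15744} = 39858 \left(- \frac{1}{6318}\right) + 38114 \cdot \frac{1}{15744} = - \frac{511}{81} + \frac{19057}{7872} = - \frac{826325}{212544}$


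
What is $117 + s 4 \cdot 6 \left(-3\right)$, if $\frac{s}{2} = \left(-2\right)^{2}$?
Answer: $-459$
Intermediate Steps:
$s = 8$ ($s = 2 \left(-2\right)^{2} = 2 \cdot 4 = 8$)
$117 + s 4 \cdot 6 \left(-3\right) = 117 + 8 \cdot 4 \cdot 6 \left(-3\right) = 117 + 8 \cdot 24 \left(-3\right) = 117 + 8 \left(-72\right) = 117 - 576 = -459$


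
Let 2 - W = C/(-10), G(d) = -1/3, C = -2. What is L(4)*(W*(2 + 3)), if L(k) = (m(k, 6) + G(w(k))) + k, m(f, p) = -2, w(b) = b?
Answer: 15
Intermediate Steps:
G(d) = -⅓ (G(d) = -1*⅓ = -⅓)
L(k) = -7/3 + k (L(k) = (-2 - ⅓) + k = -7/3 + k)
W = 9/5 (W = 2 - (-2)/(-10) = 2 - (-2)*(-1)/10 = 2 - 1*⅕ = 2 - ⅕ = 9/5 ≈ 1.8000)
L(4)*(W*(2 + 3)) = (-7/3 + 4)*(9*(2 + 3)/5) = 5*((9/5)*5)/3 = (5/3)*9 = 15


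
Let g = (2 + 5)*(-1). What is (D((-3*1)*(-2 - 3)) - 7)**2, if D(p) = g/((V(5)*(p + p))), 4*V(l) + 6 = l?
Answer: 8281/225 ≈ 36.804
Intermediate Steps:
V(l) = -3/2 + l/4
g = -7 (g = 7*(-1) = -7)
D(p) = 14/p (D(p) = -7*1/((-3/2 + (1/4)*5)*(p + p)) = -7*1/(2*p*(-3/2 + 5/4)) = -7*(-2/p) = -(-14)/p = 14/p)
(D((-3*1)*(-2 - 3)) - 7)**2 = (14/(((-3*1)*(-2 - 3))) - 7)**2 = (14/((-3*(-5))) - 7)**2 = (14/15 - 7)**2 = (-91/15)**2 = 8281/225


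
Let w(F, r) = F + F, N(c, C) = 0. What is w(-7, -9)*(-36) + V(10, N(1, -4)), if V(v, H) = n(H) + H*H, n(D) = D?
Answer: 504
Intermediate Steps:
w(F, r) = 2*F
V(v, H) = H + H² (V(v, H) = H + H*H = H + H²)
w(-7, -9)*(-36) + V(10, N(1, -4)) = (2*(-7))*(-36) + 0*(1 + 0) = -14*(-36) + 0*1 = 504 + 0 = 504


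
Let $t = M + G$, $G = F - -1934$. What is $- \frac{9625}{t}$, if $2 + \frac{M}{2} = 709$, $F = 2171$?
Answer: $- \frac{9625}{5519} \approx -1.744$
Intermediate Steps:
$M = 1414$ ($M = -4 + 2 \cdot 709 = -4 + 1418 = 1414$)
$G = 4105$ ($G = 2171 - -1934 = 2171 + 1934 = 4105$)
$t = 5519$ ($t = 1414 + 4105 = 5519$)
$- \frac{9625}{t} = - \frac{9625}{5519}$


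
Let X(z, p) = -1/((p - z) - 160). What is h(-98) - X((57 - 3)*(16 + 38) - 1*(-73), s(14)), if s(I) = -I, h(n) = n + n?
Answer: -619949/3163 ≈ -196.00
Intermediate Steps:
h(n) = 2*n
X(z, p) = -1/(-160 + p - z)
h(-98) - X((57 - 3)*(16 + 38) - 1*(-73), s(14)) = 2*(-98) - 1/(160 + ((57 - 3)*(16 + 38) - 1*(-73)) - (-1)*14) = -196 - 1/(160 + (54*54 + 73) - 1*(-14)) = -196 - 1/(160 + (2916 + 73) + 14) = -196 - 1/(160 + 2989 + 14) = -196 - 1/3163 = -619949/3163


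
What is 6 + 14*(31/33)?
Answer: 632/33 ≈ 19.152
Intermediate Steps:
6 + 14*(31/33) = 6 + 434/33 = 632/33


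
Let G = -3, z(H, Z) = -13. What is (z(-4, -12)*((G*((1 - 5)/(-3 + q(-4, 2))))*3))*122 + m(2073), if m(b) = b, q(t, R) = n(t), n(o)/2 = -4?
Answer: 79899/11 ≈ 7263.5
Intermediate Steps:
n(o) = -8 (n(o) = 2*(-4) = -8)
q(t, R) = -8
(z(-4, -12)*((G*((1 - 5)/(-3 + q(-4, 2))))*3))*122 + m(2073) = -13*(-3*(1 - 5)/(-3 - 8))*3*122 + 2073 = -13*(-(-12)/(-11))*3*122 + 2073 = -13*(-(-12)*(-1)/11)*3*122 + 2073 = -13*(-3*4/11)*3*122 + 2073 = -(-156)*3/11*122 + 2073 = -13*(-36/11)*122 + 2073 = (468/11)*122 + 2073 = 57096/11 + 2073 = 79899/11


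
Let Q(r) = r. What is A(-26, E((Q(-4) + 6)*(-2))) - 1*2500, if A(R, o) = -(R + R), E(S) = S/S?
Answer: -2448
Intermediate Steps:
E(S) = 1
A(R, o) = -2*R
A(-26, E((Q(-4) + 6)*(-2))) - 1*2500 = -2*(-26) - 1*2500 = 52 - 2500 = -2448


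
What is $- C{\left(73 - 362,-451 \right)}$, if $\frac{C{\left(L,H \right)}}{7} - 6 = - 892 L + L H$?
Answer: $-2716931$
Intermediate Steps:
$C{\left(L,H \right)} = 42 - 6244 L + 7 H L$ ($C{\left(L,H \right)} = 42 + 7 \left(- 892 L + L H\right) = 42 + 7 \left(- 892 L + H L\right) = 42 + \left(- 6244 L + 7 H L\right) = 42 - 6244 L + 7 H L$)
$- C{\left(73 - 362,-451 \right)} = - (42 - 6244 \left(73 - 362\right) + 7 \left(-451\right) \left(73 - 362\right)) = - (42 - -1804516 + 7 \left(-451\right) \left(-289\right)) = - (42 + 1804516 + 912373) = \left(-1\right) 2716931 = -2716931$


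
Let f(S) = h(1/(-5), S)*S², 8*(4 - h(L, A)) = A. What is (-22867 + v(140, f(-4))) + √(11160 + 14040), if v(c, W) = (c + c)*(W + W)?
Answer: 17453 + 60*√7 ≈ 17612.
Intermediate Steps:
h(L, A) = 4 - A/8
f(S) = S²*(4 - S/8) (f(S) = (4 - S/8)*S² = S²*(4 - S/8))
v(c, W) = 4*W*c (v(c, W) = (2*c)*(2*W) = 4*W*c)
(-22867 + v(140, f(-4))) + √(11160 + 14040) = (-22867 + 4*((⅛)*(-4)²*(32 - 1*(-4)))*140) + √(11160 + 14040) = (-22867 + 4*((⅛)*16*(32 + 4))*140) + √25200 = (-22867 + 4*((⅛)*16*36)*140) + 60*√7 = (-22867 + 4*72*140) + 60*√7 = (-22867 + 40320) + 60*√7 = 17453 + 60*√7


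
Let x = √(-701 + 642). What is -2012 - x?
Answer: -2012 - I*√59 ≈ -2012.0 - 7.6811*I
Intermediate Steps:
x = I*√59 (x = √(-59) = I*√59 ≈ 7.6811*I)
-2012 - x = -2012 - I*√59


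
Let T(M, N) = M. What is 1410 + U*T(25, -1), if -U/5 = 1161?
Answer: -143715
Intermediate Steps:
U = -5805 (U = -5*1161 = -5805)
1410 + U*T(25, -1) = 1410 - 5805*25 = 1410 - 145125 = -143715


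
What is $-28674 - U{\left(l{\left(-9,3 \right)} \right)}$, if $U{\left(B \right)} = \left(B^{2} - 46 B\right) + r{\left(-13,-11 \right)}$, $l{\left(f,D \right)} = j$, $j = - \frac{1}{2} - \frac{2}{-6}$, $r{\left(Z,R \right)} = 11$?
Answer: $- \frac{1032937}{36} \approx -28693.0$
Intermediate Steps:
$j = - \frac{1}{6}$ ($j = \left(-1\right) \frac{1}{2} - - \frac{1}{3} = - \frac{1}{2} + \frac{1}{3} = - \frac{1}{6} \approx -0.16667$)
$l{\left(f,D \right)} = - \frac{1}{6}$
$U{\left(B \right)} = 11 + B^{2} - 46 B$ ($U{\left(B \right)} = \left(B^{2} - 46 B\right) + 11 = 11 + B^{2} - 46 B$)
$-28674 - U{\left(l{\left(-9,3 \right)} \right)} = -28674 - \left(11 + \left(- \frac{1}{6}\right)^{2} - - \frac{23}{3}\right) = -28674 - \left(11 + \frac{1}{36} + \frac{23}{3}\right) = -28674 - \frac{673}{36} = - \frac{1032937}{36}$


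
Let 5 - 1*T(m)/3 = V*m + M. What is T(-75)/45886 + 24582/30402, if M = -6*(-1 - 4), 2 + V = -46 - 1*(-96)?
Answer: 242338517/232504362 ≈ 1.0423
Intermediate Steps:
V = 48 (V = -2 + (-46 - 1*(-96)) = -2 + (-46 + 96) = -2 + 50 = 48)
M = 30 (M = -6*(-5) = 30)
T(m) = -75 - 144*m (T(m) = 15 - 3*(48*m + 30) = 15 - 3*(30 + 48*m) = 15 + (-90 - 144*m) = -75 - 144*m)
T(-75)/45886 + 24582/30402 = (-75 - 144*(-75))/45886 + 24582/30402 = (-75 + 10800)*(1/45886) + 24582*(1/30402) = 10725*(1/45886) + 4097/5067 = 10725/45886 + 4097/5067 = 242338517/232504362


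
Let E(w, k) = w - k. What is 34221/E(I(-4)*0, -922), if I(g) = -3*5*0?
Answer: 34221/922 ≈ 37.116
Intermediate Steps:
I(g) = 0 (I(g) = -15*0 = 0)
34221/E(I(-4)*0, -922) = 34221/(0*0 - 1*(-922)) = 34221/(0 + 922) = 34221/922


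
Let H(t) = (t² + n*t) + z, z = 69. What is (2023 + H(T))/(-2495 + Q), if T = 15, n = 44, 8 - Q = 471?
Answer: -2977/2958 ≈ -1.0064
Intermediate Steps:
Q = -463 (Q = 8 - 1*471 = 8 - 471 = -463)
H(t) = 69 + t² + 44*t (H(t) = (t² + 44*t) + 69 = 69 + t² + 44*t)
(2023 + H(T))/(-2495 + Q) = (2023 + (69 + 15² + 44*15))/(-2495 - 463) = (2023 + (69 + 225 + 660))/(-2958) = (2023 + 954)*(-1/2958) = 2977*(-1/2958) = -2977/2958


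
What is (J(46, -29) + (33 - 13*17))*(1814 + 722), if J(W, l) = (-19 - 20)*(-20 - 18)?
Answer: 3281584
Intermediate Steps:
J(W, l) = 1482 (J(W, l) = -39*(-38) = 1482)
(J(46, -29) + (33 - 13*17))*(1814 + 722) = (1482 + (33 - 13*17))*(1814 + 722) = (1482 + (33 - 221))*2536 = (1482 - 188)*2536 = 1294*2536 = 3281584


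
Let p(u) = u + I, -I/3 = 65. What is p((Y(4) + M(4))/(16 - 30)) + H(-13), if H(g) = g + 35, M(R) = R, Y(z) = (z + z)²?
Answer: -1245/7 ≈ -177.86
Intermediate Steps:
Y(z) = 4*z² (Y(z) = (2*z)² = 4*z²)
I = -195 (I = -3*65 = -195)
p(u) = -195 + u (p(u) = u - 195 = -195 + u)
H(g) = 35 + g
p((Y(4) + M(4))/(16 - 30)) + H(-13) = (-195 + (4*4² + 4)/(16 - 30)) + (35 - 13) = (-195 + (4*16 + 4)/(-14)) + 22 = (-195 + (64 + 4)*(-1/14)) + 22 = (-195 + 68*(-1/14)) + 22 = (-195 - 34/7) + 22 = -1399/7 + 22 = -1245/7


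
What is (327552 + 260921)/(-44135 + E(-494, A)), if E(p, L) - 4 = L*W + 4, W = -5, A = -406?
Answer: -588473/42097 ≈ -13.979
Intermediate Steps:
E(p, L) = 8 - 5*L (E(p, L) = 4 + (L*(-5) + 4) = 4 + (-5*L + 4) = 4 + (4 - 5*L) = 8 - 5*L)
(327552 + 260921)/(-44135 + E(-494, A)) = (327552 + 260921)/(-44135 + (8 - 5*(-406))) = 588473/(-44135 + (8 + 2030)) = 588473/(-44135 + 2038) = 588473/(-42097) = 588473*(-1/42097) = -588473/42097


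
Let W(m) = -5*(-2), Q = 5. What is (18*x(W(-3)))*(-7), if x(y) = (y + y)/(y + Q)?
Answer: -168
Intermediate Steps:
W(m) = 10
x(y) = 2*y/(5 + y) (x(y) = (y + y)/(y + 5) = (2*y)/(5 + y) = 2*y/(5 + y))
(18*x(W(-3)))*(-7) = (18*(2*10/(5 + 10)))*(-7) = (18*(2*10/15))*(-7) = (18*(2*10*(1/15)))*(-7) = (18*(4/3))*(-7) = 24*(-7) = -168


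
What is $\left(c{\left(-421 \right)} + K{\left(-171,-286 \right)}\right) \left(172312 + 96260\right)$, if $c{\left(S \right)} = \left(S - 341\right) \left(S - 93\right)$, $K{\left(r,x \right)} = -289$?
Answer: $105113440788$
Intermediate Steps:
$c{\left(S \right)} = \left(-341 + S\right) \left(-93 + S\right)$
$\left(c{\left(-421 \right)} + K{\left(-171,-286 \right)}\right) \left(172312 + 96260\right) = \left(\left(31713 + \left(-421\right)^{2} - -182714\right) - 289\right) \left(172312 + 96260\right) = \left(\left(31713 + 177241 + 182714\right) - 289\right) 268572 = \left(391668 - 289\right) 268572 = 391379 \cdot 268572 = 105113440788$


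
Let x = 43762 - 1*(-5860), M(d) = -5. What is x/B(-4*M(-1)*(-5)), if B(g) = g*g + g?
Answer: 24811/4950 ≈ 5.0123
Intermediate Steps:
x = 49622 (x = 43762 + 5860 = 49622)
B(g) = g + g**2 (B(g) = g**2 + g = g + g**2)
x/B(-4*M(-1)*(-5)) = 49622/(((-4*(-5)*(-5))*(1 - 4*(-5)*(-5)))) = 49622/(((20*(-5))*(1 + 20*(-5)))) = 49622/((-100*(1 - 100))) = 49622/((-100*(-99))) = 49622/9900 = 49622*(1/9900) = 24811/4950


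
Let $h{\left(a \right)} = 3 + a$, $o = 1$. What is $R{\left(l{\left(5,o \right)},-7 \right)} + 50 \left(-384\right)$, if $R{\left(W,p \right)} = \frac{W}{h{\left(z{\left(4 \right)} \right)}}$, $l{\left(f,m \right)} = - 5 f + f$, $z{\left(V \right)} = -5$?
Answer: $-19190$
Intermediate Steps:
$l{\left(f,m \right)} = - 4 f$
$R{\left(W,p \right)} = - \frac{W}{2}$ ($R{\left(W,p \right)} = \frac{W}{3 - 5} = \frac{W}{-2} = W \left(- \frac{1}{2}\right) = - \frac{W}{2}$)
$R{\left(l{\left(5,o \right)},-7 \right)} + 50 \left(-384\right) = - \frac{\left(-4\right) 5}{2} + 50 \left(-384\right) = \left(- \frac{1}{2}\right) \left(-20\right) - 19200 = 10 - 19200 = -19190$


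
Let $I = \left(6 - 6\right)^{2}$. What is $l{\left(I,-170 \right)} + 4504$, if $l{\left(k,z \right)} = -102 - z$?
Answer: $4572$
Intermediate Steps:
$I = 0$ ($I = 0^{2} = 0$)
$l{\left(I,-170 \right)} + 4504 = \left(-102 - -170\right) + 4504 = \left(-102 + 170\right) + 4504 = 68 + 4504 = 4572$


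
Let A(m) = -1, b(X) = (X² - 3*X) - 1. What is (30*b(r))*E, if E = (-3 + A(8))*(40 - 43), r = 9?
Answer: 19080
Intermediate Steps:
b(X) = -1 + X² - 3*X
E = 12 (E = (-3 - 1)*(40 - 43) = -4*(-3) = 12)
(30*b(r))*E = (30*(-1 + 9² - 3*9))*12 = (30*(-1 + 81 - 27))*12 = (30*53)*12 = 1590*12 = 19080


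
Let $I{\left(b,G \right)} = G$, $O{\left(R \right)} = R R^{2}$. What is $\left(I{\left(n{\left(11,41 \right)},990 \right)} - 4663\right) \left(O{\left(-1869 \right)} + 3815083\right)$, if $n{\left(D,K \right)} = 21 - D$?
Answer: $23965968079898$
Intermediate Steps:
$O{\left(R \right)} = R^{3}$
$\left(I{\left(n{\left(11,41 \right)},990 \right)} - 4663\right) \left(O{\left(-1869 \right)} + 3815083\right) = \left(990 - 4663\right) \left(\left(-1869\right)^{3} + 3815083\right) = - 3673 \left(-6528717909 + 3815083\right) = \left(-3673\right) \left(-6524902826\right) = 23965968079898$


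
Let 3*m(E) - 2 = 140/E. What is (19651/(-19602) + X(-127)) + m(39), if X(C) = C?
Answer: -32143561/254826 ≈ -126.14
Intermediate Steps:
m(E) = ⅔ + 140/(3*E) (m(E) = ⅔ + (140/E)/3 = ⅔ + 140/(3*E))
(19651/(-19602) + X(-127)) + m(39) = (19651/(-19602) - 127) + (⅔)*(70 + 39)/39 = (19651*(-1/19602) - 127) + (⅔)*(1/39)*109 = (-19651/19602 - 127) + 218/117 = -2509105/19602 + 218/117 = -32143561/254826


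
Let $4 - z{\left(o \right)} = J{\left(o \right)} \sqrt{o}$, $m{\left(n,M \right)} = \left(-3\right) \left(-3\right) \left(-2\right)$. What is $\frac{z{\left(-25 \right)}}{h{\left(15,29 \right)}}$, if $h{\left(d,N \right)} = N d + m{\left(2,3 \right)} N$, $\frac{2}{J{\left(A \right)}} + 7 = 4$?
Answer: $- \frac{4}{87} - \frac{10 i}{261} \approx -0.045977 - 0.038314 i$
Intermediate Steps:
$m{\left(n,M \right)} = -18$ ($m{\left(n,M \right)} = 9 \left(-2\right) = -18$)
$J{\left(A \right)} = - \frac{2}{3}$ ($J{\left(A \right)} = \frac{2}{-7 + 4} = \frac{2}{-3} = 2 \left(- \frac{1}{3}\right) = - \frac{2}{3}$)
$z{\left(o \right)} = 4 + \frac{2 \sqrt{o}}{3}$ ($z{\left(o \right)} = 4 - - \frac{2 \sqrt{o}}{3} = 4 + \frac{2 \sqrt{o}}{3}$)
$h{\left(d,N \right)} = - 18 N + N d$ ($h{\left(d,N \right)} = N d - 18 N = - 18 N + N d$)
$\frac{z{\left(-25 \right)}}{h{\left(15,29 \right)}} = \frac{4 + \frac{2 \sqrt{-25}}{3}}{29 \left(-18 + 15\right)} = \frac{4 + \frac{2 \cdot 5 i}{3}}{29 \left(-3\right)} = \frac{4 + \frac{10 i}{3}}{-87} = \left(4 + \frac{10 i}{3}\right) \left(- \frac{1}{87}\right) = - \frac{4}{87} - \frac{10 i}{261}$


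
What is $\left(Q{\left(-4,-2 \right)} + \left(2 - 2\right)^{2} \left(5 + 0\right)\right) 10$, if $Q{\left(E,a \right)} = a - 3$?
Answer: $-50$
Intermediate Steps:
$Q{\left(E,a \right)} = -3 + a$
$\left(Q{\left(-4,-2 \right)} + \left(2 - 2\right)^{2} \left(5 + 0\right)\right) 10 = \left(\left(-3 - 2\right) + \left(2 - 2\right)^{2} \left(5 + 0\right)\right) 10 = \left(-5 + 0^{2} \cdot 5\right) 10 = \left(-5 + 0 \cdot 5\right) 10 = \left(-5 + 0\right) 10 = \left(-5\right) 10 = -50$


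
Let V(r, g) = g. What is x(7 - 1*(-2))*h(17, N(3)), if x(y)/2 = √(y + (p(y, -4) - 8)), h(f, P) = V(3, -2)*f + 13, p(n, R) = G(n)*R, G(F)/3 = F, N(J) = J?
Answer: -42*I*√107 ≈ -434.45*I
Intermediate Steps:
G(F) = 3*F
p(n, R) = 3*R*n (p(n, R) = (3*n)*R = 3*R*n)
h(f, P) = 13 - 2*f (h(f, P) = -2*f + 13 = 13 - 2*f)
x(y) = 2*√(-8 - 11*y) (x(y) = 2*√(y + (3*(-4)*y - 8)) = 2*√(y + (-12*y - 8)) = 2*√(y + (-8 - 12*y)) = 2*√(-8 - 11*y))
x(7 - 1*(-2))*h(17, N(3)) = (2*√(-8 - 11*(7 - 1*(-2))))*(13 - 2*17) = (2*√(-8 - 11*(7 + 2)))*(13 - 34) = (2*√(-8 - 11*9))*(-21) = (2*√(-8 - 99))*(-21) = (2*√(-107))*(-21) = (2*(I*√107))*(-21) = (2*I*√107)*(-21) = -42*I*√107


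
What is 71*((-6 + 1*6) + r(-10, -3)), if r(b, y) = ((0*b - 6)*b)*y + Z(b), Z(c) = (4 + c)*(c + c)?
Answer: -4260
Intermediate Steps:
Z(c) = 2*c*(4 + c) (Z(c) = (4 + c)*(2*c) = 2*c*(4 + c))
r(b, y) = -6*b*y + 2*b*(4 + b) (r(b, y) = ((0*b - 6)*b)*y + 2*b*(4 + b) = ((0 - 6)*b)*y + 2*b*(4 + b) = (-6*b)*y + 2*b*(4 + b) = -6*b*y + 2*b*(4 + b))
71*((-6 + 1*6) + r(-10, -3)) = 71*((-6 + 1*6) + 2*(-10)*(4 - 10 - 3*(-3))) = 71*((-6 + 6) + 2*(-10)*(4 - 10 + 9)) = 71*(0 + 2*(-10)*3) = 71*(0 - 60) = 71*(-60) = -4260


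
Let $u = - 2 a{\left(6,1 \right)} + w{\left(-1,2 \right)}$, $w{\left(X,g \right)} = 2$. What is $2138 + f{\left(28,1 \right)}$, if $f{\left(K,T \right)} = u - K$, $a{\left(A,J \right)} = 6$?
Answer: $2100$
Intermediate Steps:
$u = -10$ ($u = \left(-2\right) 6 + 2 = -12 + 2 = -10$)
$f{\left(K,T \right)} = -10 - K$
$2138 + f{\left(28,1 \right)} = 2138 - 38 = 2100$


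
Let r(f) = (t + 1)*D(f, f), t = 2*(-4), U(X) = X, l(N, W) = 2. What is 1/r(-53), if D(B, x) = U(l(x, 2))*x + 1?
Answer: 1/735 ≈ 0.0013605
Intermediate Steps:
D(B, x) = 1 + 2*x (D(B, x) = 2*x + 1 = 1 + 2*x)
t = -8
r(f) = -7 - 14*f (r(f) = (-8 + 1)*(1 + 2*f) = -7*(1 + 2*f) = -7 - 14*f)
1/r(-53) = 1/(-7 - 14*(-53)) = 1/(-7 + 742) = 1/735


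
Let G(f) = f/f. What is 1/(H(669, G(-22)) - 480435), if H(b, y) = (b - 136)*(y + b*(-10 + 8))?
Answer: -1/1193056 ≈ -8.3818e-7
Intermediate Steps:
G(f) = 1
H(b, y) = (-136 + b)*(y - 2*b) (H(b, y) = (-136 + b)*(y + b*(-2)) = (-136 + b)*(y - 2*b))
1/(H(669, G(-22)) - 480435) = 1/((-136*1 - 2*669² + 272*669 + 669*1) - 480435) = 1/((-136 - 2*447561 + 181968 + 669) - 480435) = 1/((-136 - 895122 + 181968 + 669) - 480435) = 1/(-712621 - 480435) = 1/(-1193056) = -1/1193056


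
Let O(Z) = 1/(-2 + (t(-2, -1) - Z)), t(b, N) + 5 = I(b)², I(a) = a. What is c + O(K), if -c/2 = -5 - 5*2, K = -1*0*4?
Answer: 89/3 ≈ 29.667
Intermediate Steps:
K = 0 (K = 0*4 = 0)
t(b, N) = -5 + b²
c = 30 (c = -2*(-5 - 5*2) = -2*(-5 - 10) = -2*(-15) = 30)
O(Z) = 1/(-3 - Z) (O(Z) = 1/(-2 + ((-5 + (-2)²) - Z)) = 1/(-2 + ((-5 + 4) - Z)) = 1/(-2 + (-1 - Z)) = 1/(-3 - Z))
c + O(K) = 30 - 1/(3 + 0) = 30 - 1/3 = 30 - 1*⅓ = 30 - ⅓ = 89/3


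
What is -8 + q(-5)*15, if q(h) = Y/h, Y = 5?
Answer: -23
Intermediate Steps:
q(h) = 5/h
-8 + q(-5)*15 = -8 + (5/(-5))*15 = -8 + (5*(-⅕))*15 = -8 - 1*15 = -8 - 15 = -23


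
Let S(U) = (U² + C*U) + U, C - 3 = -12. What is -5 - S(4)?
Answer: 11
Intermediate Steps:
C = -9 (C = 3 - 12 = -9)
S(U) = U² - 8*U (S(U) = (U² - 9*U) + U = U² - 8*U)
-5 - S(4) = -5 - 4*(-8 + 4) = -5 - 4*(-4) = -5 - 1*(-16) = -5 + 16 = 11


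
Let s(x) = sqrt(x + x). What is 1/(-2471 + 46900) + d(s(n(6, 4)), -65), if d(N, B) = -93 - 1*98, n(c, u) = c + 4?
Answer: -8485938/44429 ≈ -191.00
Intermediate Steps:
n(c, u) = 4 + c
s(x) = sqrt(2)*sqrt(x) (s(x) = sqrt(2*x) = sqrt(2)*sqrt(x))
d(N, B) = -191 (d(N, B) = -93 - 98 = -191)
1/(-2471 + 46900) + d(s(n(6, 4)), -65) = 1/(-2471 + 46900) - 191 = 1/44429 - 191 = -8485938/44429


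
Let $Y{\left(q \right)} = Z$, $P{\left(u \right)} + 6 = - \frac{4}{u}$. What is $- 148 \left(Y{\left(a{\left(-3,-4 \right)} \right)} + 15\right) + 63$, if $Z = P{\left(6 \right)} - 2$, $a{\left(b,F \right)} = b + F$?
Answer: $- \frac{2623}{3} \approx -874.33$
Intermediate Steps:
$a{\left(b,F \right)} = F + b$
$P{\left(u \right)} = -6 - \frac{4}{u}$
$Z = - \frac{26}{3}$ ($Z = \left(-6 - \frac{4}{6}\right) - 2 = \left(-6 - \frac{2}{3}\right) - 2 = - \frac{20}{3} - 2 = - \frac{26}{3} \approx -8.6667$)
$Y{\left(q \right)} = - \frac{26}{3}$
$- 148 \left(Y{\left(a{\left(-3,-4 \right)} \right)} + 15\right) + 63 = - 148 \left(- \frac{26}{3} + 15\right) + 63 = \left(-148\right) \frac{19}{3} + 63 = - \frac{2812}{3} + 63 = - \frac{2623}{3}$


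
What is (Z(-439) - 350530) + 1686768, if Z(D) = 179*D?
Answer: 1257657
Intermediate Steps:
(Z(-439) - 350530) + 1686768 = (179*(-439) - 350530) + 1686768 = (-78581 - 350530) + 1686768 = -429111 + 1686768 = 1257657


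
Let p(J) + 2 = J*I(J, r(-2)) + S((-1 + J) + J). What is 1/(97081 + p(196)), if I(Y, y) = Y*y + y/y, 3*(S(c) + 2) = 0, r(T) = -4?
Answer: -1/56391 ≈ -1.7733e-5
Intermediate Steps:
S(c) = -2 (S(c) = -2 + (⅓)*0 = -2 + 0 = -2)
I(Y, y) = 1 + Y*y (I(Y, y) = Y*y + 1 = 1 + Y*y)
p(J) = -4 + J*(1 - 4*J) (p(J) = -2 + (J*(1 + J*(-4)) - 2) = -2 + (J*(1 - 4*J) - 2) = -2 + (-2 + J*(1 - 4*J)) = -4 + J*(1 - 4*J))
1/(97081 + p(196)) = 1/(97081 + (-4 + 196*(1 - 4*196))) = 1/(97081 + (-4 + 196*(1 - 784))) = 1/(97081 + (-4 + 196*(-783))) = 1/(97081 + (-4 - 153468)) = 1/(97081 - 153472) = 1/(-56391) = -1/56391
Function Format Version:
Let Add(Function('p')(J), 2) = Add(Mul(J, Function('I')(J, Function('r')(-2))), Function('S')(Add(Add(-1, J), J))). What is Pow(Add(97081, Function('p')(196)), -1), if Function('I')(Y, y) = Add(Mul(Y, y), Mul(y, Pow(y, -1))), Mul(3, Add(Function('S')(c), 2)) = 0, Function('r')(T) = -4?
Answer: Rational(-1, 56391) ≈ -1.7733e-5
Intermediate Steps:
Function('S')(c) = -2 (Function('S')(c) = Add(-2, Mul(Rational(1, 3), 0)) = Add(-2, 0) = -2)
Function('I')(Y, y) = Add(1, Mul(Y, y)) (Function('I')(Y, y) = Add(Mul(Y, y), 1) = Add(1, Mul(Y, y)))
Function('p')(J) = Add(-4, Mul(J, Add(1, Mul(-4, J)))) (Function('p')(J) = Add(-2, Add(Mul(J, Add(1, Mul(J, -4))), -2)) = Add(-2, Add(Mul(J, Add(1, Mul(-4, J))), -2)) = Add(-2, Add(-2, Mul(J, Add(1, Mul(-4, J))))) = Add(-4, Mul(J, Add(1, Mul(-4, J)))))
Pow(Add(97081, Function('p')(196)), -1) = Pow(Add(97081, Add(-4, Mul(196, Add(1, Mul(-4, 196))))), -1) = Pow(Add(97081, Add(-4, Mul(196, Add(1, -784)))), -1) = Pow(Add(97081, Add(-4, Mul(196, -783))), -1) = Pow(Add(97081, Add(-4, -153468)), -1) = Pow(Add(97081, -153472), -1) = Pow(-56391, -1) = Rational(-1, 56391)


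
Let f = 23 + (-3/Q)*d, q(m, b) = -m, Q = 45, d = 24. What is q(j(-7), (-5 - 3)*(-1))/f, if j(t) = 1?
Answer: -5/107 ≈ -0.046729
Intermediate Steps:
f = 107/5 (f = 23 - 3/45*24 = 23 - 3*1/45*24 = 23 - 1/15*24 = 23 - 8/5 = 107/5 ≈ 21.400)
q(j(-7), (-5 - 3)*(-1))/f = (-1*1)/(107/5) = -1*5/107 = -5/107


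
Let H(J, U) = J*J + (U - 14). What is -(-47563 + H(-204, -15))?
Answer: 5976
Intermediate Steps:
H(J, U) = -14 + U + J² (H(J, U) = J² + (-14 + U) = -14 + U + J²)
-(-47563 + H(-204, -15)) = -(-47563 + (-14 - 15 + (-204)²)) = -(-47563 + (-14 - 15 + 41616)) = -(-47563 + 41587) = -1*(-5976) = 5976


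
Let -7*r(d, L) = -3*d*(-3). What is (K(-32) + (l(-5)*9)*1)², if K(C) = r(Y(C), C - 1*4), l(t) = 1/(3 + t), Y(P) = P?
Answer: 263169/196 ≈ 1342.7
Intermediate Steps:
r(d, L) = -9*d/7 (r(d, L) = -(-3*d)*(-3)/7 = -9*d/7)
K(C) = -9*C/7
(K(-32) + (l(-5)*9)*1)² = (-9/7*(-32) + (9/(3 - 5))*1)² = (288/7 + (9/(-2))*1)² = (288/7 - ½*9*1)² = (288/7 - 9/2*1)² = (288/7 - 9/2)² = (513/14)² = 263169/196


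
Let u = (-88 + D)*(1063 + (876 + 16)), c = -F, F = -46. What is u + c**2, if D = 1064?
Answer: 1910196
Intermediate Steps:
c = 46 (c = -1*(-46) = 46)
u = 1908080 (u = (-88 + 1064)*(1063 + (876 + 16)) = 976*(1063 + 892) = 976*1955 = 1908080)
u + c**2 = 1908080 + 46**2 = 1908080 + 2116 = 1910196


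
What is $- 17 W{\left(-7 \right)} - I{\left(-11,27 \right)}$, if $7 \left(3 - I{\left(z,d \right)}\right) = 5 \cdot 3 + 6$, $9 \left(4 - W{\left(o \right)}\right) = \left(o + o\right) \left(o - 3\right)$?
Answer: $\frac{1768}{9} \approx 196.44$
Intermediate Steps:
$W{\left(o \right)} = 4 - \frac{2 o \left(-3 + o\right)}{9}$ ($W{\left(o \right)} = 4 - \frac{\left(o + o\right) \left(o - 3\right)}{9} = 4 - \frac{2 o \left(-3 + o\right)}{9}$)
$I{\left(z,d \right)} = 0$ ($I{\left(z,d \right)} = 3 - \frac{5 \cdot 3 + 6}{7} = 3 - \frac{15 + 6}{7} = 3 - 3 = 0$)
$- 17 W{\left(-7 \right)} - I{\left(-11,27 \right)} = - 17 \left(4 - \frac{2 \left(-7\right)^{2}}{9} + \frac{2}{3} \left(-7\right)\right) - 0 = - 17 \left(4 - \frac{98}{9} - \frac{14}{3}\right) + 0 = \left(-17\right) \left(- \frac{104}{9}\right) + 0 = \frac{1768}{9} + 0 = \frac{1768}{9}$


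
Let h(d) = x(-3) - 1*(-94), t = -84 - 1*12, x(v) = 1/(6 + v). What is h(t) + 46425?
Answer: 139558/3 ≈ 46519.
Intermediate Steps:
t = -96 (t = -84 - 12 = -96)
h(d) = 283/3 (h(d) = 1/(6 - 3) - 1*(-94) = 1/3 + 94 = ⅓ + 94 = 283/3)
h(t) + 46425 = 283/3 + 46425 = 139558/3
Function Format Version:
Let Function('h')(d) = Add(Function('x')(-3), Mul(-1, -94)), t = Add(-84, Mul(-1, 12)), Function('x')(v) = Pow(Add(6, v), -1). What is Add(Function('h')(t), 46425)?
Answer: Rational(139558, 3) ≈ 46519.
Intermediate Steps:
t = -96 (t = Add(-84, -12) = -96)
Function('h')(d) = Rational(283, 3) (Function('h')(d) = Add(Pow(Add(6, -3), -1), Mul(-1, -94)) = Add(Pow(3, -1), 94) = Add(Rational(1, 3), 94) = Rational(283, 3))
Add(Function('h')(t), 46425) = Add(Rational(283, 3), 46425) = Rational(139558, 3)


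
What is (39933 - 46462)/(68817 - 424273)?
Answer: 6529/355456 ≈ 0.018368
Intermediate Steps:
(39933 - 46462)/(68817 - 424273) = -6529/(-355456) = -6529*(-1/355456) = 6529/355456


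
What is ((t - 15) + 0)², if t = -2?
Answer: 289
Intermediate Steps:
((t - 15) + 0)² = ((-2 - 15) + 0)² = (-17 + 0)² = (-17)² = 289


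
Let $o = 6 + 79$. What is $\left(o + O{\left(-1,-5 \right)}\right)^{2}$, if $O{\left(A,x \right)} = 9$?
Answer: $8836$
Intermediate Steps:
$o = 85$
$\left(o + O{\left(-1,-5 \right)}\right)^{2} = \left(85 + 9\right)^{2} = 94^{2} = 8836$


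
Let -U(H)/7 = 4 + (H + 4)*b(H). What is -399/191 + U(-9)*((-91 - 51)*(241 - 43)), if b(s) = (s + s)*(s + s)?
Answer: -60747205071/191 ≈ -3.1805e+8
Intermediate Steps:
b(s) = 4*s² (b(s) = (2*s)*(2*s) = 4*s²)
U(H) = -28 - 28*H²*(4 + H) (U(H) = -7*(4 + (H + 4)*(4*H²)) = -7*(4 + (4 + H)*(4*H²)) = -7*(4 + 4*H²*(4 + H)) = -28 - 28*H²*(4 + H))
-399/191 + U(-9)*((-91 - 51)*(241 - 43)) = -399/191 + (-28 - 112*(-9)² - 28*(-9)³)*((-91 - 51)*(241 - 43)) = -399*1/191 + (-28 - 112*81 - 28*(-729))*(-142*198) = -399/191 + (-28 - 9072 + 20412)*(-28116) = -399/191 + 11312*(-28116) = -399/191 - 318048192 = -60747205071/191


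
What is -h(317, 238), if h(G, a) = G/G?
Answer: -1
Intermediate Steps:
h(G, a) = 1
-h(317, 238) = -1*1 = -1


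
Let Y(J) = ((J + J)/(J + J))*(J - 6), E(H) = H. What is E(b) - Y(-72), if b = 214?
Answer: 292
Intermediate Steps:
Y(J) = -6 + J (Y(J) = ((2*J)/((2*J)))*(-6 + J) = ((2*J)*(1/(2*J)))*(-6 + J) = 1*(-6 + J) = -6 + J)
E(b) - Y(-72) = 214 - (-6 - 72) = 214 - 1*(-78) = 214 + 78 = 292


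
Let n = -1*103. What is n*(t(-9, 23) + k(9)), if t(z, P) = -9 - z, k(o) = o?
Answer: -927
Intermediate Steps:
n = -103
n*(t(-9, 23) + k(9)) = -103*((-9 - 1*(-9)) + 9) = -103*((-9 + 9) + 9) = -103*(0 + 9) = -103*9 = -927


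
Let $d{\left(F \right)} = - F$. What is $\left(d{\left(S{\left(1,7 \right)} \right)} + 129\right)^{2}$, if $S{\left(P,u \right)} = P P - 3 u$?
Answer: $22201$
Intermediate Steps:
$S{\left(P,u \right)} = P^{2} - 3 u$
$\left(d{\left(S{\left(1,7 \right)} \right)} + 129\right)^{2} = \left(- (1^{2} - 21) + 129\right)^{2} = \left(- (1 - 21) + 129\right)^{2} = \left(\left(-1\right) \left(-20\right) + 129\right)^{2} = \left(20 + 129\right)^{2} = 149^{2} = 22201$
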